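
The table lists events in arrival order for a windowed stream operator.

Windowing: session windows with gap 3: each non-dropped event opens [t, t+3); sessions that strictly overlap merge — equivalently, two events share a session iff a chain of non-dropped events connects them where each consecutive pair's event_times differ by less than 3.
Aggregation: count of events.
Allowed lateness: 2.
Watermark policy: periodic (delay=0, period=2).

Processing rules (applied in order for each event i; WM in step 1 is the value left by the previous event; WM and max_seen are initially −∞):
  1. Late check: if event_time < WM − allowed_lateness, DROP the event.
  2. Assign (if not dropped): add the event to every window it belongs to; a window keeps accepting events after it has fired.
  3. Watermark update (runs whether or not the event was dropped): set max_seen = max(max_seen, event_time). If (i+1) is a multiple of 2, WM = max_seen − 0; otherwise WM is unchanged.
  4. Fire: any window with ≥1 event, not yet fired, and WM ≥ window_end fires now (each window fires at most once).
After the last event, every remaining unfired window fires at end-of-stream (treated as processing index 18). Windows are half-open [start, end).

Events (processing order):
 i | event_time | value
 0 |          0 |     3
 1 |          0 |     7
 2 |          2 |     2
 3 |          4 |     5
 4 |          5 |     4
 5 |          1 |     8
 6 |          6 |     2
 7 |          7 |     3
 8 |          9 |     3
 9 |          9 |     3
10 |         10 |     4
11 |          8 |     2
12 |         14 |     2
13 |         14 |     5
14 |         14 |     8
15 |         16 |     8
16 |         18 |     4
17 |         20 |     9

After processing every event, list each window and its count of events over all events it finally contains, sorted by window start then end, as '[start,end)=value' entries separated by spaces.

i=0 t=0 v=3: → [0,3); WM=−∞
i=1 t=0 v=7: → [0,3); WM=0
i=2 t=2 v=2: → [0,5); WM=0
i=3 t=4 v=5: → [0,7); WM=4
i=4 t=5 v=4: → [0,8); WM=4
i=5 t=1 v=8: DROP (t<4-2); WM=5
i=6 t=6 v=2: → [0,9); WM=5
i=7 t=7 v=3: → [0,10); WM=7
i=8 t=9 v=3: → [0,12); WM=7
i=9 t=9 v=3: → [0,12); WM=9
i=10 t=10 v=4: → [0,13); WM=9
i=11 t=8 v=2: → [0,13); WM=10
i=12 t=14 v=2: → [14,17); WM=10
i=13 t=14 v=5: → [14,17); WM=14
i=14 t=14 v=8: → [14,17); WM=14
i=15 t=16 v=8: → [14,19); WM=16
i=16 t=18 v=4: → [14,21); WM=16
i=17 t=20 v=9: → [14,23); WM=20

[0,13)=11 [14,23)=6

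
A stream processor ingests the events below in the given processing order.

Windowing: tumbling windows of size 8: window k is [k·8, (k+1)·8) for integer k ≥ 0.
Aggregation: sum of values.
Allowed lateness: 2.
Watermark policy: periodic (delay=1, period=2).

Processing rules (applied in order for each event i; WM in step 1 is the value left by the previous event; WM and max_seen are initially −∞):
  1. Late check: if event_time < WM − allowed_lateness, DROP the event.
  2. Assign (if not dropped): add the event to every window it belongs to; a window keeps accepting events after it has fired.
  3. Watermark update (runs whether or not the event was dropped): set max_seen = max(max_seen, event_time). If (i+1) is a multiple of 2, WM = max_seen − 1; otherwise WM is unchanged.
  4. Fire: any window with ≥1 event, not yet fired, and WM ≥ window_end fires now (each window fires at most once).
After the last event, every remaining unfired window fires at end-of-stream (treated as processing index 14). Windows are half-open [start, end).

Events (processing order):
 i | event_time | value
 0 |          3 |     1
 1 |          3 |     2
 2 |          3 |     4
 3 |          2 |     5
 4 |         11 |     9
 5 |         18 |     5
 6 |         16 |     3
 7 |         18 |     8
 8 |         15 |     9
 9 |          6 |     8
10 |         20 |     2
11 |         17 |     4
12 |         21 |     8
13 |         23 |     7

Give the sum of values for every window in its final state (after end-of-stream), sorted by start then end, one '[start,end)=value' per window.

i=0 t=3 v=1: → [0,8); WM=−∞
i=1 t=3 v=2: → [0,8); WM=2
i=2 t=3 v=4: → [0,8); WM=2
i=3 t=2 v=5: → [0,8); WM=2
i=4 t=11 v=9: → [8,16); WM=2
i=5 t=18 v=5: → [16,24); WM=17; [0,8) fires=12 [8,16) fires=9
i=6 t=16 v=3: → [16,24); WM=17
i=7 t=18 v=8: → [16,24); WM=17
i=8 t=15 v=9: → [8,16); WM=17
i=9 t=6 v=8: DROP (t<17-2); WM=17
i=10 t=20 v=2: → [16,24); WM=17
i=11 t=17 v=4: → [16,24); WM=19
i=12 t=21 v=8: → [16,24); WM=19
i=13 t=23 v=7: → [16,24); WM=22

[0,8)=12 [8,16)=18 [16,24)=37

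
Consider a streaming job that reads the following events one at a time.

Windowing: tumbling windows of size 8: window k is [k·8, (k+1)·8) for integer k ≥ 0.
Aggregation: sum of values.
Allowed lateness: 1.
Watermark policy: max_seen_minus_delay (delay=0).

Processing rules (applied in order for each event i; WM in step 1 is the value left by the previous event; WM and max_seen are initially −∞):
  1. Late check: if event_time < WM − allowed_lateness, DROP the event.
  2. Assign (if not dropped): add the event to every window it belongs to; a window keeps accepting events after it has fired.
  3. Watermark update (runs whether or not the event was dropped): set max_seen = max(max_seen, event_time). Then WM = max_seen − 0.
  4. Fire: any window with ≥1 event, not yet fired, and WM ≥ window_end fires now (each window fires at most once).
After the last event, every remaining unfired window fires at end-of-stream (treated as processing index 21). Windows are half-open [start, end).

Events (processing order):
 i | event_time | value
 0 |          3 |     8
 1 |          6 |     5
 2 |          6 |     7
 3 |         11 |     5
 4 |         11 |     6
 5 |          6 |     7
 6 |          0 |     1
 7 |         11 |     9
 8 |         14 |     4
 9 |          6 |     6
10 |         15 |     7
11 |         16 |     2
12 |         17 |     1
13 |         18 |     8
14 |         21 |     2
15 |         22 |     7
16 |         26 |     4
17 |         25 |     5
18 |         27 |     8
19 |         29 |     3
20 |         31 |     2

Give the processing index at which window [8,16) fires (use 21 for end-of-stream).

i=0 t=3 v=8: → [0,8); WM=3
i=1 t=6 v=5: → [0,8); WM=6
i=2 t=6 v=7: → [0,8); WM=6
i=3 t=11 v=5: → [8,16); WM=11; [0,8) fires=20
i=4 t=11 v=6: → [8,16); WM=11
i=5 t=6 v=7: DROP (t<11-1); WM=11
i=6 t=0 v=1: DROP (t<11-1); WM=11
i=7 t=11 v=9: → [8,16); WM=11
i=8 t=14 v=4: → [8,16); WM=14
i=9 t=6 v=6: DROP (t<14-1); WM=14
i=10 t=15 v=7: → [8,16); WM=15
i=11 t=16 v=2: → [16,24); WM=16; [8,16) fires=31
i=12 t=17 v=1: → [16,24); WM=17
i=13 t=18 v=8: → [16,24); WM=18
i=14 t=21 v=2: → [16,24); WM=21
i=15 t=22 v=7: → [16,24); WM=22
i=16 t=26 v=4: → [24,32); WM=26; [16,24) fires=20
i=17 t=25 v=5: → [24,32); WM=26
i=18 t=27 v=8: → [24,32); WM=27
i=19 t=29 v=3: → [24,32); WM=29
i=20 t=31 v=2: → [24,32); WM=31

11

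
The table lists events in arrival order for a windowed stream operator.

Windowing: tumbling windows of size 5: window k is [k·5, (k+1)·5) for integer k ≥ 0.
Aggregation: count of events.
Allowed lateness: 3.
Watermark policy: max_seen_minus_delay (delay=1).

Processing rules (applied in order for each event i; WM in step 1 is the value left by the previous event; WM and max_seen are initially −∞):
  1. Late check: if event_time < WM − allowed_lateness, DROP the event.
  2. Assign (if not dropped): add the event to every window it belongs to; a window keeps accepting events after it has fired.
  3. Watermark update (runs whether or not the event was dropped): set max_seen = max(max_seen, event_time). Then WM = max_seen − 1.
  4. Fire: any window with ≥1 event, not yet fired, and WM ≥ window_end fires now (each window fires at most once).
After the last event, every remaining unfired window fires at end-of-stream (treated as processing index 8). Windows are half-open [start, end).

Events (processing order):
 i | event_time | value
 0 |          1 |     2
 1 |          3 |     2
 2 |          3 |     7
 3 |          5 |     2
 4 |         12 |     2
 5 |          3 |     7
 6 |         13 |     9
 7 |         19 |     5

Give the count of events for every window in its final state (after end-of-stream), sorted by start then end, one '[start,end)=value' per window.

i=0 t=1 v=2: → [0,5); WM=0
i=1 t=3 v=2: → [0,5); WM=2
i=2 t=3 v=7: → [0,5); WM=2
i=3 t=5 v=2: → [5,10); WM=4
i=4 t=12 v=2: → [10,15); WM=11; [0,5) fires=3 [5,10) fires=1
i=5 t=3 v=7: DROP (t<11-3); WM=11
i=6 t=13 v=9: → [10,15); WM=12
i=7 t=19 v=5: → [15,20); WM=18; [10,15) fires=2

[0,5)=3 [5,10)=1 [10,15)=2 [15,20)=1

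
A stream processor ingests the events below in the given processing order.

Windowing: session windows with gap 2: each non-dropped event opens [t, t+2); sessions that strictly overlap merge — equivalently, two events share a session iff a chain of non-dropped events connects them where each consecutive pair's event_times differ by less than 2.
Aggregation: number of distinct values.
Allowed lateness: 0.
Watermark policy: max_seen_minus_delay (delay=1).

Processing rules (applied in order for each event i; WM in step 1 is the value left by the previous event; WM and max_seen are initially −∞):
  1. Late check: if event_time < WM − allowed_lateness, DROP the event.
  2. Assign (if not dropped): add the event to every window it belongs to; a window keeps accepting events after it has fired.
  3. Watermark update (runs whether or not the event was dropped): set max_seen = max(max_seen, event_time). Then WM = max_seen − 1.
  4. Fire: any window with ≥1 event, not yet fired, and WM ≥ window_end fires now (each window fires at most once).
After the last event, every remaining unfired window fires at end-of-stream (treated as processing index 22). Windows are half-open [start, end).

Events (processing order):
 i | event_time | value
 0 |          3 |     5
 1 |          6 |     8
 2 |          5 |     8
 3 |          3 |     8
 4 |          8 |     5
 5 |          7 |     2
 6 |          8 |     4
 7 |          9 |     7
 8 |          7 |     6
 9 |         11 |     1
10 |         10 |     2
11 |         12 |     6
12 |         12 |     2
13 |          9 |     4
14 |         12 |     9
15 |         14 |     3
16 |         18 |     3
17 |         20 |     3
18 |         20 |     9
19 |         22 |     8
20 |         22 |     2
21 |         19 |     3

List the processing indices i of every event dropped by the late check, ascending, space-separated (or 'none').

3 8 13 21

i=0 t=3 v=5: → [3,5); WM=2
i=1 t=6 v=8: → [6,8); WM=5
i=2 t=5 v=8: → [5,8); WM=5
i=3 t=3 v=8: DROP (t<5-0); WM=5
i=4 t=8 v=5: → [8,10); WM=7
i=5 t=7 v=2: → [5,10); WM=7
i=6 t=8 v=4: → [5,10); WM=7
i=7 t=9 v=7: → [5,11); WM=8
i=8 t=7 v=6: DROP (t<8-0); WM=8
i=9 t=11 v=1: → [11,13); WM=10
i=10 t=10 v=2: → [5,13); WM=10
i=11 t=12 v=6: → [5,14); WM=11
i=12 t=12 v=2: → [5,14); WM=11
i=13 t=9 v=4: DROP (t<11-0); WM=11
i=14 t=12 v=9: → [5,14); WM=11
i=15 t=14 v=3: → [14,16); WM=13
i=16 t=18 v=3: → [18,20); WM=17
i=17 t=20 v=3: → [20,22); WM=19
i=18 t=20 v=9: → [20,22); WM=19
i=19 t=22 v=8: → [22,24); WM=21
i=20 t=22 v=2: → [22,24); WM=21
i=21 t=19 v=3: DROP (t<21-0); WM=21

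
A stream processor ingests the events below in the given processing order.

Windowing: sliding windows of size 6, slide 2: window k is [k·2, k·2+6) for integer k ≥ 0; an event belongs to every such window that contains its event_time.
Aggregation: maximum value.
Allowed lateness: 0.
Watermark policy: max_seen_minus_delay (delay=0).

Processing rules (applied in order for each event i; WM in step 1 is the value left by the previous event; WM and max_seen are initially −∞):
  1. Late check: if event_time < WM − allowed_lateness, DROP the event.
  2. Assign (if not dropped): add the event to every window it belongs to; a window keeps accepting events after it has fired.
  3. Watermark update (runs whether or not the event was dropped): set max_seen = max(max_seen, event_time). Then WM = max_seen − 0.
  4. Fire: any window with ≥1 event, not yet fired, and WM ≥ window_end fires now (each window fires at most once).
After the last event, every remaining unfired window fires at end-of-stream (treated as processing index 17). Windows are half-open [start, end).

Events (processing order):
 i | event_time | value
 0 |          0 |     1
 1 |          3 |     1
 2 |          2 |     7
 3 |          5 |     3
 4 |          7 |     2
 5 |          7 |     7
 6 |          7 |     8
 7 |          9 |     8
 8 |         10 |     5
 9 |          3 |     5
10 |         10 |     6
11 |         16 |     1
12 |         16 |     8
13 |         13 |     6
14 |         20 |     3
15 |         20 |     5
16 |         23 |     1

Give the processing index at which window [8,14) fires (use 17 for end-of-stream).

11

i=0 t=0 v=1: → [0,6); WM=0
i=1 t=3 v=1: → [2,8),[0,6); WM=3
i=2 t=2 v=7: DROP (t<3-0); WM=3
i=3 t=5 v=3: → [4,10),[2,8),[0,6); WM=5
i=4 t=7 v=2: → [6,12),[4,10),[2,8); WM=7; [0,6) fires=3
i=5 t=7 v=7: → [6,12),[4,10),[2,8); WM=7
i=6 t=7 v=8: → [6,12),[4,10),[2,8); WM=7
i=7 t=9 v=8: → [8,14),[6,12),[4,10); WM=9; [2,8) fires=8
i=8 t=10 v=5: → [10,16),[8,14),[6,12); WM=10; [4,10) fires=8
i=9 t=3 v=5: DROP (t<10-0); WM=10
i=10 t=10 v=6: → [10,16),[8,14),[6,12); WM=10
i=11 t=16 v=1: → [16,22),[14,20),[12,18); WM=16; [6,12) fires=8 [8,14) fires=8 [10,16) fires=6
i=12 t=16 v=8: → [16,22),[14,20),[12,18); WM=16
i=13 t=13 v=6: DROP (t<16-0); WM=16
i=14 t=20 v=3: → [20,26),[18,24),[16,22); WM=20; [12,18) fires=8 [14,20) fires=8
i=15 t=20 v=5: → [20,26),[18,24),[16,22); WM=20
i=16 t=23 v=1: → [22,28),[20,26),[18,24); WM=23; [16,22) fires=8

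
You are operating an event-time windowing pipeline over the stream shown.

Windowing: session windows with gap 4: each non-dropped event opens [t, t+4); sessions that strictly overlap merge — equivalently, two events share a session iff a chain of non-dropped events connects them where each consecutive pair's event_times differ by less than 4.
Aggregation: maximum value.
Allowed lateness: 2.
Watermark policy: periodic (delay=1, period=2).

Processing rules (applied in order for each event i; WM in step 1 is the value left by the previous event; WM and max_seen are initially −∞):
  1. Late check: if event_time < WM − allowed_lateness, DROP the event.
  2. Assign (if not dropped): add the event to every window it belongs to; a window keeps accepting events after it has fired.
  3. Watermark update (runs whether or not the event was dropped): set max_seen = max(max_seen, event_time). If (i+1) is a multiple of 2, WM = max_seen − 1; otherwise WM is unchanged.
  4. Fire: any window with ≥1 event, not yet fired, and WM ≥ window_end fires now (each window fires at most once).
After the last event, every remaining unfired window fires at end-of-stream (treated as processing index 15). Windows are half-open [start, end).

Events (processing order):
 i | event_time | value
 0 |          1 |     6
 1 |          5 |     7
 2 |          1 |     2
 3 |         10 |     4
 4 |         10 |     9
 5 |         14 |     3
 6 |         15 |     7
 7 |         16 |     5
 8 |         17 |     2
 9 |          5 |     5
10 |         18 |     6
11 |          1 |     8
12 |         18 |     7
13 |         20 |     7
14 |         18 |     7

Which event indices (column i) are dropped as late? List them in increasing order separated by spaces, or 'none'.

2 9 11

i=0 t=1 v=6: → [1,5); WM=−∞
i=1 t=5 v=7: → [5,9); WM=4
i=2 t=1 v=2: DROP (t<4-2); WM=4
i=3 t=10 v=4: → [10,14); WM=9
i=4 t=10 v=9: → [10,14); WM=9
i=5 t=14 v=3: → [14,18); WM=13
i=6 t=15 v=7: → [14,19); WM=13
i=7 t=16 v=5: → [14,20); WM=15
i=8 t=17 v=2: → [14,21); WM=15
i=9 t=5 v=5: DROP (t<15-2); WM=16
i=10 t=18 v=6: → [14,22); WM=16
i=11 t=1 v=8: DROP (t<16-2); WM=17
i=12 t=18 v=7: → [14,22); WM=17
i=13 t=20 v=7: → [14,24); WM=19
i=14 t=18 v=7: → [14,24); WM=19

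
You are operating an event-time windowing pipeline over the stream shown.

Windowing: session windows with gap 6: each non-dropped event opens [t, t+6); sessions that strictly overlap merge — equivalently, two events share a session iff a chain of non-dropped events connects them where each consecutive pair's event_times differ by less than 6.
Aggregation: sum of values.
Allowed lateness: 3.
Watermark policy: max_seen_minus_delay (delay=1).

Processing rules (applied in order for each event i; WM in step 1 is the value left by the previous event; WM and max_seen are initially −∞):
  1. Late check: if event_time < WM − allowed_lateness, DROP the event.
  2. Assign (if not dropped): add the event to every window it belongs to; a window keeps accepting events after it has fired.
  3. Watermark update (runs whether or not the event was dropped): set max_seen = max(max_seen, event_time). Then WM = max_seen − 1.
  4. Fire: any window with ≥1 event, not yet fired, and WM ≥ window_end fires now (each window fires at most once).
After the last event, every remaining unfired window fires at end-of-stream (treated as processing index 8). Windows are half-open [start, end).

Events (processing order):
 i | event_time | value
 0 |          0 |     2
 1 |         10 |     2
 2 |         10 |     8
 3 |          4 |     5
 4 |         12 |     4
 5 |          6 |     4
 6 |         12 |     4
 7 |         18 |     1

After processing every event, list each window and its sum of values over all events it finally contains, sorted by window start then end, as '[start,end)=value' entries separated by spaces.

i=0 t=0 v=2: → [0,6); WM=-1
i=1 t=10 v=2: → [10,16); WM=9
i=2 t=10 v=8: → [10,16); WM=9
i=3 t=4 v=5: DROP (t<9-3); WM=9
i=4 t=12 v=4: → [10,18); WM=11
i=5 t=6 v=4: DROP (t<11-3); WM=11
i=6 t=12 v=4: → [10,18); WM=11
i=7 t=18 v=1: → [18,24); WM=17

[0,6)=2 [10,18)=18 [18,24)=1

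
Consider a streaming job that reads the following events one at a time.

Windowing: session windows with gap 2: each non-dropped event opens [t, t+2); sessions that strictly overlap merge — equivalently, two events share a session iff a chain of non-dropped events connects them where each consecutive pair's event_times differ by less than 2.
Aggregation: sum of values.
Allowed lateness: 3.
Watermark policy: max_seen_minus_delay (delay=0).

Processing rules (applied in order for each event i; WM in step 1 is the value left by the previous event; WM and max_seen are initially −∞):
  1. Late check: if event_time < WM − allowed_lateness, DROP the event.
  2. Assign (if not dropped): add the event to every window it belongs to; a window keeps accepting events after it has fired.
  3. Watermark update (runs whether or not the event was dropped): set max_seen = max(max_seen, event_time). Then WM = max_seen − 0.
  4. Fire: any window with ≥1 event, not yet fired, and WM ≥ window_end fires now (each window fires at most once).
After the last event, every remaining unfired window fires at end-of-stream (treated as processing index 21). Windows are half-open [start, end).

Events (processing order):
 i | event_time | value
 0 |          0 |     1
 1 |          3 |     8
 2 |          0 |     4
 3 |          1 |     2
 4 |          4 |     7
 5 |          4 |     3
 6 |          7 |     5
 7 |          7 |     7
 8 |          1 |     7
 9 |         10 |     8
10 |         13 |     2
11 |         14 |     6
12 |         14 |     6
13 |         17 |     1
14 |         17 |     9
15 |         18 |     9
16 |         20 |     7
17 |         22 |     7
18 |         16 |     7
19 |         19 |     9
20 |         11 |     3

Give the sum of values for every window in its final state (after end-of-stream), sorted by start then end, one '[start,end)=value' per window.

i=0 t=0 v=1: → [0,2); WM=0
i=1 t=3 v=8: → [3,5); WM=3
i=2 t=0 v=4: → [0,2); WM=3
i=3 t=1 v=2: → [0,3); WM=3
i=4 t=4 v=7: → [3,6); WM=4
i=5 t=4 v=3: → [3,6); WM=4
i=6 t=7 v=5: → [7,9); WM=7
i=7 t=7 v=7: → [7,9); WM=7
i=8 t=1 v=7: DROP (t<7-3); WM=7
i=9 t=10 v=8: → [10,12); WM=10
i=10 t=13 v=2: → [13,15); WM=13
i=11 t=14 v=6: → [13,16); WM=14
i=12 t=14 v=6: → [13,16); WM=14
i=13 t=17 v=1: → [17,19); WM=17
i=14 t=17 v=9: → [17,19); WM=17
i=15 t=18 v=9: → [17,20); WM=18
i=16 t=20 v=7: → [20,22); WM=20
i=17 t=22 v=7: → [22,24); WM=22
i=18 t=16 v=7: DROP (t<22-3); WM=22
i=19 t=19 v=9: → [17,22); WM=22
i=20 t=11 v=3: DROP (t<22-3); WM=22

[0,3)=7 [3,6)=18 [7,9)=12 [10,12)=8 [13,16)=14 [17,22)=35 [22,24)=7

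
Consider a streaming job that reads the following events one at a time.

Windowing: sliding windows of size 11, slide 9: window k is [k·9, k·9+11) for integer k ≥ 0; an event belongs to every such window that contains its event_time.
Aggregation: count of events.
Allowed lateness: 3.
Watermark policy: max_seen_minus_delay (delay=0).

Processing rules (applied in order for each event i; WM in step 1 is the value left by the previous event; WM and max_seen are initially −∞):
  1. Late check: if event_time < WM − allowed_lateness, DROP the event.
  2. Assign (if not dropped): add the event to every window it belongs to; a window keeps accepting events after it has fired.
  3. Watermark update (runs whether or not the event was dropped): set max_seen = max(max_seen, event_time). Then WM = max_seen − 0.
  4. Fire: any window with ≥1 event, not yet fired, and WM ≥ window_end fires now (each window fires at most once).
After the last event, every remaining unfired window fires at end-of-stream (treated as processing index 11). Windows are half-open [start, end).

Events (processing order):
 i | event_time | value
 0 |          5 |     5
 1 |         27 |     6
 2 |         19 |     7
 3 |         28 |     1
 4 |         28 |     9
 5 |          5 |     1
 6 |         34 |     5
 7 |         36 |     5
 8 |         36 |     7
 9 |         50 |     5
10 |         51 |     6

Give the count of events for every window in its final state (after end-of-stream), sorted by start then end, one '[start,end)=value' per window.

[0,11)=1 [18,29)=3 [27,38)=6 [36,47)=2 [45,56)=2

i=0 t=5 v=5: → [0,11); WM=5
i=1 t=27 v=6: → [27,38),[18,29); WM=27; [0,11) fires=1
i=2 t=19 v=7: DROP (t<27-3); WM=27
i=3 t=28 v=1: → [27,38),[18,29); WM=28
i=4 t=28 v=9: → [27,38),[18,29); WM=28
i=5 t=5 v=1: DROP (t<28-3); WM=28
i=6 t=34 v=5: → [27,38); WM=34; [18,29) fires=3
i=7 t=36 v=5: → [36,47),[27,38); WM=36
i=8 t=36 v=7: → [36,47),[27,38); WM=36
i=9 t=50 v=5: → [45,56); WM=50; [27,38) fires=6 [36,47) fires=2
i=10 t=51 v=6: → [45,56); WM=51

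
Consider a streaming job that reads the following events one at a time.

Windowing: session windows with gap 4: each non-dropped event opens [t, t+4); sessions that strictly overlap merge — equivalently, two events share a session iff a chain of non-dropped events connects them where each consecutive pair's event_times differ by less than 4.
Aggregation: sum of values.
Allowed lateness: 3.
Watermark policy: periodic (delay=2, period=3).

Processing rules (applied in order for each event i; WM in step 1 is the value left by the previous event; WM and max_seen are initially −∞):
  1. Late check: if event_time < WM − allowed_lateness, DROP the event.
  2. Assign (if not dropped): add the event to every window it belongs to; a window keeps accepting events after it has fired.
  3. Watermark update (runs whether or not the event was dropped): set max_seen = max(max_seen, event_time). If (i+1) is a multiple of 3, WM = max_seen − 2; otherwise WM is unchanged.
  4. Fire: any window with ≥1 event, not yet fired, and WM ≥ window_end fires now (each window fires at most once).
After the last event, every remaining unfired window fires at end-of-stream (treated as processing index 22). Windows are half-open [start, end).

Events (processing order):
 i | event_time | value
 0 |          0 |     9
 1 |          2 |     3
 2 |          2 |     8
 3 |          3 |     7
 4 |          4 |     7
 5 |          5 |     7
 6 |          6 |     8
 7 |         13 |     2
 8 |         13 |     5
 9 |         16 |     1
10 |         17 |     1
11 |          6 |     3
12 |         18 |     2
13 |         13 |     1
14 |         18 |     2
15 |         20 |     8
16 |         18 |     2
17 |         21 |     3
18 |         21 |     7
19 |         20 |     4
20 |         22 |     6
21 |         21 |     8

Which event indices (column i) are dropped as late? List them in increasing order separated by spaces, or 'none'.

i=0 t=0 v=9: → [0,4); WM=−∞
i=1 t=2 v=3: → [0,6); WM=−∞
i=2 t=2 v=8: → [0,6); WM=0
i=3 t=3 v=7: → [0,7); WM=0
i=4 t=4 v=7: → [0,8); WM=0
i=5 t=5 v=7: → [0,9); WM=3
i=6 t=6 v=8: → [0,10); WM=3
i=7 t=13 v=2: → [13,17); WM=3
i=8 t=13 v=5: → [13,17); WM=11
i=9 t=16 v=1: → [13,20); WM=11
i=10 t=17 v=1: → [13,21); WM=11
i=11 t=6 v=3: DROP (t<11-3); WM=15
i=12 t=18 v=2: → [13,22); WM=15
i=13 t=13 v=1: → [13,22); WM=15
i=14 t=18 v=2: → [13,22); WM=16
i=15 t=20 v=8: → [13,24); WM=16
i=16 t=18 v=2: → [13,24); WM=16
i=17 t=21 v=3: → [13,25); WM=19
i=18 t=21 v=7: → [13,25); WM=19
i=19 t=20 v=4: → [13,25); WM=19
i=20 t=22 v=6: → [13,26); WM=20
i=21 t=21 v=8: → [13,26); WM=20

11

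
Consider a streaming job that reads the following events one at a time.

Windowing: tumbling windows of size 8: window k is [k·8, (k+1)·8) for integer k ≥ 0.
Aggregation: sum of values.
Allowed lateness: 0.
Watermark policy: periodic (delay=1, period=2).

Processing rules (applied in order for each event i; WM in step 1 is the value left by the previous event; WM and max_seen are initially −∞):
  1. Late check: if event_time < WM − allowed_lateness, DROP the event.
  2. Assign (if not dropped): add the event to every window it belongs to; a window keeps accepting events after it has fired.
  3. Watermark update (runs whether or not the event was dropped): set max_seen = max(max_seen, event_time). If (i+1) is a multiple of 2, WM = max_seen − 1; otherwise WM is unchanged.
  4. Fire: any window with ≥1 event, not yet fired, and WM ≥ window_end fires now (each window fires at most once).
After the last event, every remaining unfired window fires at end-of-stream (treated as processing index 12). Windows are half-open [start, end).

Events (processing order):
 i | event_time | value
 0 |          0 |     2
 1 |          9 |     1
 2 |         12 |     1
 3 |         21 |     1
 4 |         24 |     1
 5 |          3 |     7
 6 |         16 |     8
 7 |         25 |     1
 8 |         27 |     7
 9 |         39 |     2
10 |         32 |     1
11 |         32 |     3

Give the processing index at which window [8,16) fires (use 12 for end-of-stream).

3

i=0 t=0 v=2: → [0,8); WM=−∞
i=1 t=9 v=1: → [8,16); WM=8; [0,8) fires=2
i=2 t=12 v=1: → [8,16); WM=8
i=3 t=21 v=1: → [16,24); WM=20; [8,16) fires=2
i=4 t=24 v=1: → [24,32); WM=20
i=5 t=3 v=7: DROP (t<20-0); WM=23
i=6 t=16 v=8: DROP (t<23-0); WM=23
i=7 t=25 v=1: → [24,32); WM=24; [16,24) fires=1
i=8 t=27 v=7: → [24,32); WM=24
i=9 t=39 v=2: → [32,40); WM=38; [24,32) fires=9
i=10 t=32 v=1: DROP (t<38-0); WM=38
i=11 t=32 v=3: DROP (t<38-0); WM=38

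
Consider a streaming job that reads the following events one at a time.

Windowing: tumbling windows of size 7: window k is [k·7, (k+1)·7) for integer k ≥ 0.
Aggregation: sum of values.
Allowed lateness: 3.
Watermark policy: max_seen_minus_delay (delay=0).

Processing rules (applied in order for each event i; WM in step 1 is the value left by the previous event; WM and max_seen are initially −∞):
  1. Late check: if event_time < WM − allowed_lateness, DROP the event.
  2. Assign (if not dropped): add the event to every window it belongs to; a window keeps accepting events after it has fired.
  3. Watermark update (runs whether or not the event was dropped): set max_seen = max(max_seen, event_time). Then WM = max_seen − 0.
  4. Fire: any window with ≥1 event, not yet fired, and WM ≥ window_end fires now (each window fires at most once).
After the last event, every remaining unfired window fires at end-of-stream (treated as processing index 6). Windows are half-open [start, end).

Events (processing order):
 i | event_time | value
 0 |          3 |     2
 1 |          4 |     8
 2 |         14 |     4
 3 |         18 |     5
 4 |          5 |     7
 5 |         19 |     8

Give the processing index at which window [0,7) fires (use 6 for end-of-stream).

2

i=0 t=3 v=2: → [0,7); WM=3
i=1 t=4 v=8: → [0,7); WM=4
i=2 t=14 v=4: → [14,21); WM=14; [0,7) fires=10
i=3 t=18 v=5: → [14,21); WM=18
i=4 t=5 v=7: DROP (t<18-3); WM=18
i=5 t=19 v=8: → [14,21); WM=19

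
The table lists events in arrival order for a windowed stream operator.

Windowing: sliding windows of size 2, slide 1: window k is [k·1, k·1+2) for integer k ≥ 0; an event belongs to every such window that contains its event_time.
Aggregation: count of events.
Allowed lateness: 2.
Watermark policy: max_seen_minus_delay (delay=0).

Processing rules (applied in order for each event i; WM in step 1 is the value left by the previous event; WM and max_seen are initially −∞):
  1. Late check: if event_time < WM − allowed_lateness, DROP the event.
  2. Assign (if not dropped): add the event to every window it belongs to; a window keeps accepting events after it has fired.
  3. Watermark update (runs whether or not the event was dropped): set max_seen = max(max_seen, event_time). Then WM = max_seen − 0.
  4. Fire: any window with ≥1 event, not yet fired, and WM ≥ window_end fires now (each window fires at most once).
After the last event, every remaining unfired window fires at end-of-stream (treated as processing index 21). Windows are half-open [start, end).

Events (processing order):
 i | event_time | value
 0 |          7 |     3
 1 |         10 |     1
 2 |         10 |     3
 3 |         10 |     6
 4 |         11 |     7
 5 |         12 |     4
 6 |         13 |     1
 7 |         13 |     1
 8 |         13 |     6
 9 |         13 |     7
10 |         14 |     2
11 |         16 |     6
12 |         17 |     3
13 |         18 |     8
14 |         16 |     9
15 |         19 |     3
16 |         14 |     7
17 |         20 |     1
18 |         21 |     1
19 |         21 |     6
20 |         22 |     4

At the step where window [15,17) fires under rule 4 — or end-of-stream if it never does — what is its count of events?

1

i=0 t=7 v=3: → [7,9),[6,8); WM=7
i=1 t=10 v=1: → [10,12),[9,11); WM=10; [6,8) fires=1 [7,9) fires=1
i=2 t=10 v=3: → [10,12),[9,11); WM=10
i=3 t=10 v=6: → [10,12),[9,11); WM=10
i=4 t=11 v=7: → [11,13),[10,12); WM=11; [9,11) fires=3
i=5 t=12 v=4: → [12,14),[11,13); WM=12; [10,12) fires=4
i=6 t=13 v=1: → [13,15),[12,14); WM=13; [11,13) fires=2
i=7 t=13 v=1: → [13,15),[12,14); WM=13
i=8 t=13 v=6: → [13,15),[12,14); WM=13
i=9 t=13 v=7: → [13,15),[12,14); WM=13
i=10 t=14 v=2: → [14,16),[13,15); WM=14; [12,14) fires=5
i=11 t=16 v=6: → [16,18),[15,17); WM=16; [13,15) fires=5 [14,16) fires=1
i=12 t=17 v=3: → [17,19),[16,18); WM=17; [15,17) fires=1
i=13 t=18 v=8: → [18,20),[17,19); WM=18; [16,18) fires=2
i=14 t=16 v=9: → [16,18),[15,17); WM=18
i=15 t=19 v=3: → [19,21),[18,20); WM=19; [17,19) fires=2
i=16 t=14 v=7: DROP (t<19-2); WM=19
i=17 t=20 v=1: → [20,22),[19,21); WM=20; [18,20) fires=2
i=18 t=21 v=1: → [21,23),[20,22); WM=21; [19,21) fires=2
i=19 t=21 v=6: → [21,23),[20,22); WM=21
i=20 t=22 v=4: → [22,24),[21,23); WM=22; [20,22) fires=3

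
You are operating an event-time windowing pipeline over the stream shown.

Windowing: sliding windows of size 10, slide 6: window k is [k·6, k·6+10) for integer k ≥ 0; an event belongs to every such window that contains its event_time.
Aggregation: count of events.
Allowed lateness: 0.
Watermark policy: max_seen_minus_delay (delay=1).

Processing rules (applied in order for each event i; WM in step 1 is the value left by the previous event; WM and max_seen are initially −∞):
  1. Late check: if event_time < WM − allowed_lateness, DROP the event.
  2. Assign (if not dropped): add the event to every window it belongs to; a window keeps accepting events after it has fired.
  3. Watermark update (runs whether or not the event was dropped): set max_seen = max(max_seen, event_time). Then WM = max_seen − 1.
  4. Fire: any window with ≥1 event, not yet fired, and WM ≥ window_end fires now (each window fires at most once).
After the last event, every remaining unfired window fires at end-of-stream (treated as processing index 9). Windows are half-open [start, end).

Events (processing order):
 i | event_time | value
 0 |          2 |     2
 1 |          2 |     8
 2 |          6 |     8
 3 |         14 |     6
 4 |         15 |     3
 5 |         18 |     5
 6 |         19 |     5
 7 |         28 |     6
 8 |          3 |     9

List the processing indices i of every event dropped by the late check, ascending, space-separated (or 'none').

8

i=0 t=2 v=2: → [0,10); WM=1
i=1 t=2 v=8: → [0,10); WM=1
i=2 t=6 v=8: → [6,16),[0,10); WM=5
i=3 t=14 v=6: → [12,22),[6,16); WM=13; [0,10) fires=3
i=4 t=15 v=3: → [12,22),[6,16); WM=14
i=5 t=18 v=5: → [18,28),[12,22); WM=17; [6,16) fires=3
i=6 t=19 v=5: → [18,28),[12,22); WM=18
i=7 t=28 v=6: → [24,34); WM=27; [12,22) fires=4
i=8 t=3 v=9: DROP (t<27-0); WM=27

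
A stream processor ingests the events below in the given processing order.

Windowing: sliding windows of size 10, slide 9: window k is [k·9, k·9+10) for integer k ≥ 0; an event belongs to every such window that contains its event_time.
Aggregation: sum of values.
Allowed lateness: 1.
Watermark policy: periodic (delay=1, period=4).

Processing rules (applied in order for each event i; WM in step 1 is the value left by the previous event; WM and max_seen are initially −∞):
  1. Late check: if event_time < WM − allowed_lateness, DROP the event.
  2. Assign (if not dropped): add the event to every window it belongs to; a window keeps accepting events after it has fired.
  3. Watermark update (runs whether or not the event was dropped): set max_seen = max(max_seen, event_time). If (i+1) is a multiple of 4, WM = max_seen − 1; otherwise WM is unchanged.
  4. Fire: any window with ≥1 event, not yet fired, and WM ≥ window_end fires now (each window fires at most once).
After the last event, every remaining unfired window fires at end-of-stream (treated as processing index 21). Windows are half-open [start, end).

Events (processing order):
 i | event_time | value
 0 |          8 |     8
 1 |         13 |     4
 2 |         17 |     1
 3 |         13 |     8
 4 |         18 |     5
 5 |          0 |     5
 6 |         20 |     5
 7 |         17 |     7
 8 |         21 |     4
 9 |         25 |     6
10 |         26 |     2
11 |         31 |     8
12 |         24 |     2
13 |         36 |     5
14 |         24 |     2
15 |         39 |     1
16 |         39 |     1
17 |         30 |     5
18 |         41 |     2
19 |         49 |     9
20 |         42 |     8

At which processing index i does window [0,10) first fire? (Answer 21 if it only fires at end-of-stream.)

i=0 t=8 v=8: → [0,10); WM=−∞
i=1 t=13 v=4: → [9,19); WM=−∞
i=2 t=17 v=1: → [9,19); WM=−∞
i=3 t=13 v=8: → [9,19); WM=16; [0,10) fires=8
i=4 t=18 v=5: → [18,28),[9,19); WM=16
i=5 t=0 v=5: DROP (t<16-1); WM=16
i=6 t=20 v=5: → [18,28); WM=16
i=7 t=17 v=7: → [9,19); WM=19; [9,19) fires=25
i=8 t=21 v=4: → [18,28); WM=19
i=9 t=25 v=6: → [18,28); WM=19
i=10 t=26 v=2: → [18,28); WM=19
i=11 t=31 v=8: → [27,37); WM=30; [18,28) fires=22
i=12 t=24 v=2: DROP (t<30-1); WM=30
i=13 t=36 v=5: → [36,46),[27,37); WM=30
i=14 t=24 v=2: DROP (t<30-1); WM=30
i=15 t=39 v=1: → [36,46); WM=38; [27,37) fires=13
i=16 t=39 v=1: → [36,46); WM=38
i=17 t=30 v=5: DROP (t<38-1); WM=38
i=18 t=41 v=2: → [36,46); WM=38
i=19 t=49 v=9: → [45,55); WM=48; [36,46) fires=9
i=20 t=42 v=8: DROP (t<48-1); WM=48

3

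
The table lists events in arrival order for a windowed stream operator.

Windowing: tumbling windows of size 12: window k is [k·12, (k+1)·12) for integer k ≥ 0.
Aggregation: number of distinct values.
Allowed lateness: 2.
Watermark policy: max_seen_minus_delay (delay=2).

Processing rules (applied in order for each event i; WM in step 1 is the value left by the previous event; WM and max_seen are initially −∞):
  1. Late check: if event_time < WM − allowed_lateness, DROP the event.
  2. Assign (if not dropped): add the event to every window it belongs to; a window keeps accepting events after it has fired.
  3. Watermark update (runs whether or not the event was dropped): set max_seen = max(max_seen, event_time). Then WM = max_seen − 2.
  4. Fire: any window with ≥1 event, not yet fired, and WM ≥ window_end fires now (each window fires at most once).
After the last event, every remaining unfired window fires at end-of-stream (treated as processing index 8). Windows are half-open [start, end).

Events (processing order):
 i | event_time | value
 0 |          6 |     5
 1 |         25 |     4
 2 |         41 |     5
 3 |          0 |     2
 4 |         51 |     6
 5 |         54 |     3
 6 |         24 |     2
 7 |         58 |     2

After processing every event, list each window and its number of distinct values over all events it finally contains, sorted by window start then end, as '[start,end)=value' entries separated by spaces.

i=0 t=6 v=5: → [0,12); WM=4
i=1 t=25 v=4: → [24,36); WM=23; [0,12) fires=1
i=2 t=41 v=5: → [36,48); WM=39; [24,36) fires=1
i=3 t=0 v=2: DROP (t<39-2); WM=39
i=4 t=51 v=6: → [48,60); WM=49; [36,48) fires=1
i=5 t=54 v=3: → [48,60); WM=52
i=6 t=24 v=2: DROP (t<52-2); WM=52
i=7 t=58 v=2: → [48,60); WM=56

[0,12)=1 [24,36)=1 [36,48)=1 [48,60)=3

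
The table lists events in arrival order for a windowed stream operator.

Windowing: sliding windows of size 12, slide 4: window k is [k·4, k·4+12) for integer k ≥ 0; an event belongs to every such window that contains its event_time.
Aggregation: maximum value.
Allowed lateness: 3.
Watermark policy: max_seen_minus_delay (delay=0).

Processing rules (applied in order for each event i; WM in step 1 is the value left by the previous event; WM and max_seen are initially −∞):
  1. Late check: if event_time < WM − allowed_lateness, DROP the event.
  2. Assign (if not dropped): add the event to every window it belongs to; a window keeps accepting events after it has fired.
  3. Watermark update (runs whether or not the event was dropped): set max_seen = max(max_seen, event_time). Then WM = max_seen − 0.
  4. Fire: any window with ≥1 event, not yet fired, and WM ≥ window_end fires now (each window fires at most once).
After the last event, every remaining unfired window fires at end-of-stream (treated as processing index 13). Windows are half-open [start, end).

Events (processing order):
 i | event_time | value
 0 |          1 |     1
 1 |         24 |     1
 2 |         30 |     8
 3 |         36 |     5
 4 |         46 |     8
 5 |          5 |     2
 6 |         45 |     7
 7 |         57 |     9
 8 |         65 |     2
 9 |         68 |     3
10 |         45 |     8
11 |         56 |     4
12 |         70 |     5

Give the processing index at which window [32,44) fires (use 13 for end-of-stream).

i=0 t=1 v=1: → [0,12); WM=1
i=1 t=24 v=1: → [24,36),[20,32),[16,28); WM=24; [0,12) fires=1
i=2 t=30 v=8: → [28,40),[24,36),[20,32); WM=30; [16,28) fires=1
i=3 t=36 v=5: → [36,48),[32,44),[28,40); WM=36; [20,32) fires=8 [24,36) fires=8
i=4 t=46 v=8: → [44,56),[40,52),[36,48); WM=46; [28,40) fires=8 [32,44) fires=5
i=5 t=5 v=2: DROP (t<46-3); WM=46
i=6 t=45 v=7: → [44,56),[40,52),[36,48); WM=46
i=7 t=57 v=9: → [56,68),[52,64),[48,60); WM=57; [36,48) fires=8 [40,52) fires=8 [44,56) fires=8
i=8 t=65 v=2: → [64,76),[60,72),[56,68); WM=65; [48,60) fires=9 [52,64) fires=9
i=9 t=68 v=3: → [68,80),[64,76),[60,72); WM=68; [56,68) fires=9
i=10 t=45 v=8: DROP (t<68-3); WM=68
i=11 t=56 v=4: DROP (t<68-3); WM=68
i=12 t=70 v=5: → [68,80),[64,76),[60,72); WM=70

4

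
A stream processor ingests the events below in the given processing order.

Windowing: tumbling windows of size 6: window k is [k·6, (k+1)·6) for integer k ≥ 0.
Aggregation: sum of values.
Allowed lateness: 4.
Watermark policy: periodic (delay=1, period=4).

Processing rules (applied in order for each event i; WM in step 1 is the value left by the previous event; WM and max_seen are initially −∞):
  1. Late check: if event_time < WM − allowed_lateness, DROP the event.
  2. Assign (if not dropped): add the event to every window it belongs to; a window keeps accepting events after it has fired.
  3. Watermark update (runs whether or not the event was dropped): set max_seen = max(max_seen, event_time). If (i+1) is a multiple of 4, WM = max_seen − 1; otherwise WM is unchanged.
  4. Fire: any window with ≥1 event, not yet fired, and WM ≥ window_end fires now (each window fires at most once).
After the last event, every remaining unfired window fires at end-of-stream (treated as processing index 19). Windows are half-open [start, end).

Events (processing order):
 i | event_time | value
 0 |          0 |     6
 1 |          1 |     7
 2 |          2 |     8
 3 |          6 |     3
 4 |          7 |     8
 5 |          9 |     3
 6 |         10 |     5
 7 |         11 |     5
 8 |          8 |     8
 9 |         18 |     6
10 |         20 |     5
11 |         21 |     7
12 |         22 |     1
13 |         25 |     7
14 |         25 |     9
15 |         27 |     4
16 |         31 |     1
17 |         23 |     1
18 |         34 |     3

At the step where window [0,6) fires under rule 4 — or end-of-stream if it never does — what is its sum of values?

21

i=0 t=0 v=6: → [0,6); WM=−∞
i=1 t=1 v=7: → [0,6); WM=−∞
i=2 t=2 v=8: → [0,6); WM=−∞
i=3 t=6 v=3: → [6,12); WM=5
i=4 t=7 v=8: → [6,12); WM=5
i=5 t=9 v=3: → [6,12); WM=5
i=6 t=10 v=5: → [6,12); WM=5
i=7 t=11 v=5: → [6,12); WM=10; [0,6) fires=21
i=8 t=8 v=8: → [6,12); WM=10
i=9 t=18 v=6: → [18,24); WM=10
i=10 t=20 v=5: → [18,24); WM=10
i=11 t=21 v=7: → [18,24); WM=20; [6,12) fires=32
i=12 t=22 v=1: → [18,24); WM=20
i=13 t=25 v=7: → [24,30); WM=20
i=14 t=25 v=9: → [24,30); WM=20
i=15 t=27 v=4: → [24,30); WM=26; [18,24) fires=19
i=16 t=31 v=1: → [30,36); WM=26
i=17 t=23 v=1: → [18,24); WM=26
i=18 t=34 v=3: → [30,36); WM=26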